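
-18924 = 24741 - 43665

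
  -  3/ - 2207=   3/2207 = 0.00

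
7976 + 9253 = 17229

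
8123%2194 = 1541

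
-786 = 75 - 861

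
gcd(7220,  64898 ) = 2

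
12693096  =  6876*1846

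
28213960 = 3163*8920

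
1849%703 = 443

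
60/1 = 60  =  60.00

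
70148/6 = 11691 + 1/3 =11691.33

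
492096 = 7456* 66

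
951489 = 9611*99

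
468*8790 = 4113720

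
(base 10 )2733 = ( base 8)5255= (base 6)20353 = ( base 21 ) 643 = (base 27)3k6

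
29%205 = 29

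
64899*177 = 11487123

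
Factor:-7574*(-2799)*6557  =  2^1*3^2*7^1*79^1 * 83^1*311^1*541^1=139005947682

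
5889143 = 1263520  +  4625623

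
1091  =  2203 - 1112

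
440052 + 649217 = 1089269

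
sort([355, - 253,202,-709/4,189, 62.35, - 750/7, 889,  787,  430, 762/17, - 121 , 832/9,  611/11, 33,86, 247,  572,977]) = [ - 253, - 709/4,  -  121, - 750/7,33,762/17,  611/11,62.35,  86,832/9, 189,202, 247,355,430,572, 787,889,  977]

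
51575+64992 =116567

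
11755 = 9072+2683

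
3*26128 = 78384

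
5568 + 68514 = 74082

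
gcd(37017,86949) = 9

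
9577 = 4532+5045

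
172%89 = 83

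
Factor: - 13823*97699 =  - 7^1 *17^1*23^1*601^1*821^1=- 1350493277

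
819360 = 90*9104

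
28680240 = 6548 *4380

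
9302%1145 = 142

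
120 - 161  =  -41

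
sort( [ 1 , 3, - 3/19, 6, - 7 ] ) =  [ - 7,-3/19, 1, 3,6 ] 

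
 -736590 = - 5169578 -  - 4432988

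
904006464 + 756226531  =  1660232995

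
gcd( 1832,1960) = 8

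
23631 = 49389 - 25758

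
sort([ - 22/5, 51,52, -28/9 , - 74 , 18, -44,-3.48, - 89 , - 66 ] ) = [ - 89, - 74, - 66 , - 44, - 22/5, - 3.48, - 28/9,18,51, 52 ]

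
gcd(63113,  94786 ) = 1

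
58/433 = 58/433 = 0.13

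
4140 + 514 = 4654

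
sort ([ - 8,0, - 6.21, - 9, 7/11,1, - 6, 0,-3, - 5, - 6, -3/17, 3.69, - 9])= [-9, - 9, - 8 , - 6.21, - 6, - 6 , - 5, - 3,-3/17, 0, 0,  7/11, 1, 3.69 ] 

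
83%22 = 17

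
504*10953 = 5520312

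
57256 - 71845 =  - 14589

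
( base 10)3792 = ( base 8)7320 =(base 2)111011010000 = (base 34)39i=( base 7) 14025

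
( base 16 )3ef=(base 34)TL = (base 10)1007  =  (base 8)1757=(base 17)384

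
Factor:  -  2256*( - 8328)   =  18787968 = 2^7 * 3^2*47^1*347^1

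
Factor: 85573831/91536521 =7^1*31^( -1 )*439^1*27847^1*2952791^( - 1 )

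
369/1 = 369 = 369.00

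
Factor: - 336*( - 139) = 46704 = 2^4 * 3^1 * 7^1 * 139^1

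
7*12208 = 85456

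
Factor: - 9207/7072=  - 2^( - 5)*3^3*11^1 * 13^( - 1)*17^( - 1)*31^1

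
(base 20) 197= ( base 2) 1001001011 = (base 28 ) kr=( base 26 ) mf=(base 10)587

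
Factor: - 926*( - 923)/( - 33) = -2^1*3^(-1)*11^( -1)*13^1*71^1*463^1 =- 854698/33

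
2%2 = 0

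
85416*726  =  62012016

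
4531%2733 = 1798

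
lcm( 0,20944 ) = 0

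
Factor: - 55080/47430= - 36/31 = - 2^2 * 3^2*31^(  -  1)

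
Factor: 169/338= 2^( - 1) = 1/2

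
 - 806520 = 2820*( - 286 )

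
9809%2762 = 1523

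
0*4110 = 0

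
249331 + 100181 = 349512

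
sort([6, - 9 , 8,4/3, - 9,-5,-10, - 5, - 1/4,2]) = [- 10,  -  9, - 9, - 5, - 5,  -  1/4,  4/3,  2, 6,  8]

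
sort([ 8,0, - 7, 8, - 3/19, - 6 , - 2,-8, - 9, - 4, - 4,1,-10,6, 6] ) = [ - 10, - 9, - 8 ,  -  7, - 6, - 4, - 4, - 2, - 3/19,0,1 , 6  ,  6, 8, 8 ] 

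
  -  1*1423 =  - 1423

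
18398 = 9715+8683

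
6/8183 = 6/8183 = 0.00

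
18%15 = 3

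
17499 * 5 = 87495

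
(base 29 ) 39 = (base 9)116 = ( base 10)96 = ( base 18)56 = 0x60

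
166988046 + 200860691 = 367848737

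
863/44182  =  863/44182 = 0.02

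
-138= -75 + -63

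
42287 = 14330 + 27957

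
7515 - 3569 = 3946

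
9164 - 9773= - 609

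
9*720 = 6480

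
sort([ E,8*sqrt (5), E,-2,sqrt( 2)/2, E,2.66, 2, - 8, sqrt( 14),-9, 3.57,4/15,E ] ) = [  -  9, - 8, - 2, 4/15 , sqrt( 2)/2,2 , 2.66,E,E, E,E, 3.57,sqrt( 14),8  *sqrt( 5) ] 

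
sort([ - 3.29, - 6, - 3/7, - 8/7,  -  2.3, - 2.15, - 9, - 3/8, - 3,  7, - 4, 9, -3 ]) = [ - 9, - 6,- 4,- 3.29, - 3,-3,  -  2.3, - 2.15, - 8/7, - 3/7, - 3/8, 7, 9]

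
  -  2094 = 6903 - 8997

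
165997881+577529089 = 743526970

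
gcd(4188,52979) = 1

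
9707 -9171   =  536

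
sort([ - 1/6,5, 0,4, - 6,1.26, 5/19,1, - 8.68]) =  [ - 8.68,-6, - 1/6,0,5/19,1, 1.26,4, 5] 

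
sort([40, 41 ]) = [40 , 41 ] 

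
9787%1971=1903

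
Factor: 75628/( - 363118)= - 2^1 * 73^1*701^( - 1 ) = -146/701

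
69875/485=13975/97= 144.07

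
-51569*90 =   -  4641210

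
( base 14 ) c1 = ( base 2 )10101001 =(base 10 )169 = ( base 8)251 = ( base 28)61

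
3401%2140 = 1261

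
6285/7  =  6285/7  =  897.86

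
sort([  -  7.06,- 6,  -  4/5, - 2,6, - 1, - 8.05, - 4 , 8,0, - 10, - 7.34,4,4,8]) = [ - 10, - 8.05, - 7.34,-7.06  , - 6, - 4,- 2, - 1, - 4/5, 0 , 4,4,6,8, 8]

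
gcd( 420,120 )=60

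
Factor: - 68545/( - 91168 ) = 2^( - 5)*5^1 * 7^ ( - 1)*11^ ( - 1)*37^(-1)*13709^1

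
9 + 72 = 81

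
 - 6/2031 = -2/677 = -0.00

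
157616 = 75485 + 82131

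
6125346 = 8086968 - 1961622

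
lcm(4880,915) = 14640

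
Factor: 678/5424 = 1/8 = 2^( - 3)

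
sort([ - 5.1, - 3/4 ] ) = [ - 5.1, - 3/4 ]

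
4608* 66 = 304128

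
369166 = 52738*7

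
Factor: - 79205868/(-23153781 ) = 2^2*3^1*31^1*331^( - 1 )*3331^(-1) *10139^1 = 3771708/1102561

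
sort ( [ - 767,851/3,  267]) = [ - 767,267,851/3 ]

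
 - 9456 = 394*( - 24 )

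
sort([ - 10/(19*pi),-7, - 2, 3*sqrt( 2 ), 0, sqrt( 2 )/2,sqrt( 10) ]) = [ - 7, - 2, - 10/ (19 * pi), 0, sqrt( 2 )/2, sqrt(10), 3* sqrt (2 )]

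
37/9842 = 1/266= 0.00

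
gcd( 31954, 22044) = 2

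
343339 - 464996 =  - 121657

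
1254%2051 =1254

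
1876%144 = 4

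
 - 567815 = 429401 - 997216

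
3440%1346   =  748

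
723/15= 48 + 1/5 = 48.20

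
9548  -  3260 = 6288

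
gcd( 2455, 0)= 2455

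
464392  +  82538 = 546930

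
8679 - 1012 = 7667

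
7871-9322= - 1451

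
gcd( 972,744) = 12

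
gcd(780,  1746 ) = 6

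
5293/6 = 5293/6 = 882.17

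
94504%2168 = 1280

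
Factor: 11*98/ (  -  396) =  - 2^ ( - 1)*3^( - 2)*7^2 = - 49/18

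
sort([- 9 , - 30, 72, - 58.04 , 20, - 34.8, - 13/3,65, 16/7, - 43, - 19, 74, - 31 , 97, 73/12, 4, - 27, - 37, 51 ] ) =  [ - 58.04, - 43, - 37,  -  34.8, - 31, - 30, - 27, - 19 , - 9, - 13/3, 16/7, 4,73/12,20, 51,  65,72, 74, 97 ]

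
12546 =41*306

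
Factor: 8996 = 2^2*13^1*173^1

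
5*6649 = 33245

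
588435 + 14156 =602591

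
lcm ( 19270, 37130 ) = 1522330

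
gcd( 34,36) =2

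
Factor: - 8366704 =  - 2^4*522919^1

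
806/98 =403/49 = 8.22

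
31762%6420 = 6082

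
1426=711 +715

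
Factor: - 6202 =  - 2^1*7^1*443^1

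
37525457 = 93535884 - 56010427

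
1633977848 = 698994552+934983296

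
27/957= 9/319=0.03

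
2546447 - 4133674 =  - 1587227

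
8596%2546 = 958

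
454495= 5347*85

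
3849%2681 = 1168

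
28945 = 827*35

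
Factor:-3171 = -3^1*7^1*151^1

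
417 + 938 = 1355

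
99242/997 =99242/997 = 99.54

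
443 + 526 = 969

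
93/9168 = 31/3056 = 0.01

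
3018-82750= - 79732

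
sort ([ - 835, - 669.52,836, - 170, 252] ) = [ - 835, - 669.52, - 170,252,836]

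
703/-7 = - 101 + 4/7   =  - 100.43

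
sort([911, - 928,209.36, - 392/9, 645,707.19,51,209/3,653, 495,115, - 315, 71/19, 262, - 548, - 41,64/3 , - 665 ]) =[ - 928,-665 , - 548, - 315, - 392/9, - 41,71/19,64/3,51 , 209/3,  115, 209.36, 262 , 495 , 645, 653,707.19, 911]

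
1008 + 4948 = 5956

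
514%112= 66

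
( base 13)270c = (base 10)5589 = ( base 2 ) 1010111010101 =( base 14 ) 2073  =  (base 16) 15d5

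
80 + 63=143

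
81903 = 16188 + 65715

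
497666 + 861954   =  1359620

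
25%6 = 1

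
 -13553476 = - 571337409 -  - 557783933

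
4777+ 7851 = 12628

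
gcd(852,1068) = 12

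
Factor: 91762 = 2^1 * 11^1*43^1*97^1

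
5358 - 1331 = 4027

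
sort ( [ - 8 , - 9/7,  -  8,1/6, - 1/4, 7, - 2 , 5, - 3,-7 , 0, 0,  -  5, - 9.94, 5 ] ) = [-9.94, - 8, - 8, - 7,-5, - 3, - 2,  -  9/7, - 1/4, 0,  0, 1/6,5 , 5, 7] 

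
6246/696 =8 + 113/116 = 8.97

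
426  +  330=756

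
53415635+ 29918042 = 83333677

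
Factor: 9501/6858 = 2^ ( - 1 ) * 3^(-2) * 127^(-1) * 3167^1 =3167/2286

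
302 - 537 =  - 235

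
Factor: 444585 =3^1*5^1*107^1*277^1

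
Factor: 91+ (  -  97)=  - 6 =- 2^1*3^1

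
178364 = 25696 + 152668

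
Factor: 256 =2^8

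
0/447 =0 = 0.00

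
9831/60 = 3277/20 = 163.85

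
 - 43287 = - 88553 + 45266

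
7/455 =1/65 = 0.02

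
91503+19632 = 111135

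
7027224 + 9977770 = 17004994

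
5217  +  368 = 5585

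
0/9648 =0 = 0.00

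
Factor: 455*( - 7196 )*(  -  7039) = 23046953020 = 2^2*5^1*7^2*13^1*257^1*7039^1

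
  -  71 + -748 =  - 819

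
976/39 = 976/39 = 25.03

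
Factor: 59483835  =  3^3*5^1*43^1*10247^1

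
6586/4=3293/2 = 1646.50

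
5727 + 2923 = 8650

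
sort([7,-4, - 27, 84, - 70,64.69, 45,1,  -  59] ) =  [ - 70, - 59, - 27 , - 4 , 1,7, 45, 64.69 , 84 ]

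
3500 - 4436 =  - 936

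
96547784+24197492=120745276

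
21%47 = 21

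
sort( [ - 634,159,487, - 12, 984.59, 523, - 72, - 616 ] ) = [ - 634, - 616,-72 , - 12,  159, 487, 523, 984.59]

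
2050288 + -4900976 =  - 2850688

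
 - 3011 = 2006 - 5017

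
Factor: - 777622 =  -2^1 * 293^1*1327^1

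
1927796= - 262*( - 7358)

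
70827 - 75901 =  - 5074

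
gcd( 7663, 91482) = 79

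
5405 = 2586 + 2819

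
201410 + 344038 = 545448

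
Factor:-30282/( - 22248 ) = 49/36  =  2^ ( -2)*3^( - 2 )*7^2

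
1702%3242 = 1702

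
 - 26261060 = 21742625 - 48003685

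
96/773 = 96/773 = 0.12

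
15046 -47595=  - 32549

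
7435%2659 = 2117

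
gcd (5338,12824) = 2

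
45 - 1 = 44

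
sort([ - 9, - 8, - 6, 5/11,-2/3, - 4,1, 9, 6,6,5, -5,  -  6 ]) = [ - 9, - 8, - 6, - 6, - 5, - 4, -2/3,5/11, 1,5, 6,  6,9 ]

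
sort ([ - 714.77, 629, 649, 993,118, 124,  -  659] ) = [-714.77,-659, 118, 124, 629,649,993] 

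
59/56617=59/56617  =  0.00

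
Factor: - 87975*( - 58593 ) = 5154719175= 3^3*5^2*17^1*23^1*19531^1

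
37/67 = 37/67 = 0.55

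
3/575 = 3/575 = 0.01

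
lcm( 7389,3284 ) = 29556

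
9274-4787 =4487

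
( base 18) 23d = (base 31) n2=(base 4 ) 23023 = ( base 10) 715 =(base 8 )1313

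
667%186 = 109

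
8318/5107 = 8318/5107 = 1.63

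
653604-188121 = 465483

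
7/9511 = 7/9511= 0.00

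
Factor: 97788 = 2^2*3^1*29^1 * 281^1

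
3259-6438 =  - 3179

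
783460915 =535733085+247727830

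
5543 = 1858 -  - 3685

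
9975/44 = 9975/44 = 226.70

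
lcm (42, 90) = 630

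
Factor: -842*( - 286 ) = 2^2 * 11^1*13^1*421^1 = 240812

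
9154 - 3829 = 5325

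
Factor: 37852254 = 2^1*3^2 * 11^1 * 191173^1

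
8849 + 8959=17808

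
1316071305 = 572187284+743884021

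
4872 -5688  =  -816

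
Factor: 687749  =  687749^1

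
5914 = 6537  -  623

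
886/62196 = 443/31098 = 0.01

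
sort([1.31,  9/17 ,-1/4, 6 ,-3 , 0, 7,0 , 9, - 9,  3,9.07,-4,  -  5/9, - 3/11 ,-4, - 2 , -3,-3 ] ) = [-9, - 4, - 4,-3,-3,- 3, - 2, - 5/9,-3/11, - 1/4, 0, 0 , 9/17, 1.31, 3, 6, 7, 9,9.07 ]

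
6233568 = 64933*96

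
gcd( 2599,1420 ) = 1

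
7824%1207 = 582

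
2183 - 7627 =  - 5444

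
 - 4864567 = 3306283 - 8170850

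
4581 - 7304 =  - 2723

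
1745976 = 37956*46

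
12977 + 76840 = 89817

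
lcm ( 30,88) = 1320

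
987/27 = 329/9 = 36.56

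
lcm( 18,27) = 54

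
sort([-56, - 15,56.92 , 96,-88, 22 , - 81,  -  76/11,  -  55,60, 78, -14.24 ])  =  [ - 88, - 81,  -  56,-55, - 15, - 14.24,-76/11, 22 , 56.92, 60,  78, 96]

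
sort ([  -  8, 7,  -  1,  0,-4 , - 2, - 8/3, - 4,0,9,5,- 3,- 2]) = [ - 8, - 4, - 4, - 3, - 8/3, - 2 , - 2, - 1,0 , 0,5, 7,9]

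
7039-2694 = 4345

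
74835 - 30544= 44291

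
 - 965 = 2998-3963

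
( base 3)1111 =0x28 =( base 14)2c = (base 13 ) 31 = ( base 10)40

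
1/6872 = 1/6872= 0.00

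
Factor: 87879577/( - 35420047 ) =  - 13^( - 1 ) * 19^( - 1) *143401^( - 1 )*  87879577^1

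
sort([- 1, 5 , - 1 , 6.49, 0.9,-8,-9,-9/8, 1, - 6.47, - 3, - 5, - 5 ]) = [ - 9, - 8,-6.47 , - 5, - 5, - 3 ,-9/8,-1, - 1, 0.9,1, 5, 6.49]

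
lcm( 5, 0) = 0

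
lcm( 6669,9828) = 186732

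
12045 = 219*55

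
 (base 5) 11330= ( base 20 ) 220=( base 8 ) 1510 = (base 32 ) Q8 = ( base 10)840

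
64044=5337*12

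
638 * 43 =27434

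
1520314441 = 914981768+605332673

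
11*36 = 396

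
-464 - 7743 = - 8207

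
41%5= 1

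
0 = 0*3191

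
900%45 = 0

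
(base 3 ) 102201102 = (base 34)7d9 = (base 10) 8543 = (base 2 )10000101011111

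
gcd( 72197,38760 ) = 1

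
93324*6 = 559944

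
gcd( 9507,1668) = 3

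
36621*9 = 329589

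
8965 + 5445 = 14410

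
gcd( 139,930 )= 1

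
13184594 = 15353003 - 2168409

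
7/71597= 7/71597 = 0.00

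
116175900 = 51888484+64287416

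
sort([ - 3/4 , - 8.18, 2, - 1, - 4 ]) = [-8.18, - 4 ,  -  1, - 3/4, 2] 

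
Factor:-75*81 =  - 3^5 *5^2 = - 6075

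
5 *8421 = 42105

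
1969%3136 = 1969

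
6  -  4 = 2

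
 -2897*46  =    -  133262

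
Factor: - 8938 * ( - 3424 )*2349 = 2^6*3^4*29^1*41^1*107^1*109^1 = 71888119488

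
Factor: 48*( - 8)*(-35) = 2^7*3^1*5^1*7^1 = 13440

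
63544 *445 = 28277080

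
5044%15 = 4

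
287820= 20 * 14391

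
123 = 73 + 50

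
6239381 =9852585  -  3613204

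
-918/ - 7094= 459/3547 = 0.13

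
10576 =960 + 9616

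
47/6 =7 + 5/6 = 7.83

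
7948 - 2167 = 5781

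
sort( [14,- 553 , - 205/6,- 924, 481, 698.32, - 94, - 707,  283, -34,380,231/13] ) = [ - 924,  -  707, - 553, - 94, - 205/6,-34,14,231/13, 283,380,481,698.32 ] 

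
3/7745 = 3/7745= 0.00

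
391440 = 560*699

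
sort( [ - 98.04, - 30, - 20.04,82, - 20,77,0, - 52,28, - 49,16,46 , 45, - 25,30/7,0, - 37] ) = [ - 98.04, - 52, - 49, - 37,  -  30,-25, - 20.04, - 20, 0,  0, 30/7 , 16,  28,45,46,77,82 ] 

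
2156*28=60368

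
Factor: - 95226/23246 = -3^1*197^(-1)*269^1 = -807/197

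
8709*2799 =24376491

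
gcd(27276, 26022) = 6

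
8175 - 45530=-37355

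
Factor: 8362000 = 2^4*5^3*37^1*113^1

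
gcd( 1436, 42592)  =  4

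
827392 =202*4096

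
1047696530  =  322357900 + 725338630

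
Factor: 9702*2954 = 28659708 = 2^2 * 3^2 * 7^3*11^1*211^1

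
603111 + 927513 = 1530624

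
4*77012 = 308048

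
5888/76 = 1472/19 = 77.47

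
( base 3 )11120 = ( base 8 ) 173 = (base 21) 5I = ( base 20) 63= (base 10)123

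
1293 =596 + 697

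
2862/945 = 106/35 = 3.03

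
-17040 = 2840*(-6)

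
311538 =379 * 822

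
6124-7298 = -1174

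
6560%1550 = 360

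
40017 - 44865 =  - 4848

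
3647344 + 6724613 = 10371957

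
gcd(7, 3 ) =1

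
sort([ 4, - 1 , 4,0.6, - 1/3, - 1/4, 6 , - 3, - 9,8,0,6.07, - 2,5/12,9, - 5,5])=[ - 9, - 5 , - 3, - 2, - 1, - 1/3,-1/4,0,5/12, 0.6,4,4 , 5,6,  6.07, 8,9 ] 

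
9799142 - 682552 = 9116590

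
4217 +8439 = 12656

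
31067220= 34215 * 908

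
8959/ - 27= - 8959/27 = - 331.81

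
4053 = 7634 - 3581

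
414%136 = 6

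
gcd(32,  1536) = 32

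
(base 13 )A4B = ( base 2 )11011011001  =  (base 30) 1SD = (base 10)1753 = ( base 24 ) 311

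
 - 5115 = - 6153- - 1038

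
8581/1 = 8581 = 8581.00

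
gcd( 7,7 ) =7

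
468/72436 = 9/1393 = 0.01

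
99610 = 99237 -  - 373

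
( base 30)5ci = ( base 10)4878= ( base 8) 11416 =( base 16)130e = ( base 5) 124003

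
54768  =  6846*8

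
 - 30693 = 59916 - 90609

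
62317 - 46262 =16055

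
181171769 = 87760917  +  93410852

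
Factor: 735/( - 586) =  - 2^( - 1)*3^1* 5^1*7^2*293^( - 1)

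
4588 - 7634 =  - 3046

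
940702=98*9599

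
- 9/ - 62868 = 3/20956 = 0.00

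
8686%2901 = 2884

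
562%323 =239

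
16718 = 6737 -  - 9981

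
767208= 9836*78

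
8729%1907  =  1101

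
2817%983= 851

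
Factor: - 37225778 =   -  2^1*18612889^1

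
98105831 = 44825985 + 53279846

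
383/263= 1 + 120/263= 1.46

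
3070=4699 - 1629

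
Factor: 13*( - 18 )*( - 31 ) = 7254 = 2^1*3^2 * 13^1*31^1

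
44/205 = 44/205= 0.21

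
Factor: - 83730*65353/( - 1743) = 2^1 * 5^1 * 7^( - 1)*83^( - 1 )*2791^1*65353^1  =  1824002230/581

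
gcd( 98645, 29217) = 1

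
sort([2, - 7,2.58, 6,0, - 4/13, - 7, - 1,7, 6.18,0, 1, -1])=[ -7, - 7, - 1, - 1, - 4/13,  0,0, 1,2,2.58, 6, 6.18, 7 ] 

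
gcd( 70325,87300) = 2425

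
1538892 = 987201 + 551691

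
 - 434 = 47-481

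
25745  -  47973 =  - 22228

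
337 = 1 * 337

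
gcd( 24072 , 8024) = 8024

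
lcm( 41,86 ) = 3526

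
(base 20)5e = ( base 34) 3C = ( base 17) 6C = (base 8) 162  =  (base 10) 114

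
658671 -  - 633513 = 1292184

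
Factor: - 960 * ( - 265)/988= 2^4*3^1 * 5^2*13^(  -  1)*19^( - 1)*53^1=63600/247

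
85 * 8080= 686800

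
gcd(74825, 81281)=1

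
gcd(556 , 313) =1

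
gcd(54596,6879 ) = 1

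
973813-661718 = 312095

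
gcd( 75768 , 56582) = 2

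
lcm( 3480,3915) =31320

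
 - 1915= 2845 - 4760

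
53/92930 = 53/92930 = 0.00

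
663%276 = 111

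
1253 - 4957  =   - 3704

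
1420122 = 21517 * 66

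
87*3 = 261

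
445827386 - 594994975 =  - 149167589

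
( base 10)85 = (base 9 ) 104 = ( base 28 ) 31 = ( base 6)221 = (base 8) 125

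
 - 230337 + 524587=294250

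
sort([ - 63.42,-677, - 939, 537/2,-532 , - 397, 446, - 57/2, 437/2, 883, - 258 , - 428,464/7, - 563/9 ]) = [  -  939, -677,-532, - 428,  -  397, - 258, - 63.42, - 563/9,  -  57/2, 464/7, 437/2,537/2,446,  883 ]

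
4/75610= 2/37805 = 0.00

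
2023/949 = 2023/949= 2.13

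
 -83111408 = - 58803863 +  - 24307545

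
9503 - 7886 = 1617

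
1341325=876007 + 465318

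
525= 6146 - 5621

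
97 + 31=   128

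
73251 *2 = 146502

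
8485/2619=3+628/2619 = 3.24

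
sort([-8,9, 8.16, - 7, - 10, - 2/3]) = [-10,-8, - 7,-2/3,8.16, 9 ]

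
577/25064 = 577/25064 =0.02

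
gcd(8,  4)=4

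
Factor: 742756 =2^2*7^1*41^1*647^1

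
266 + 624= 890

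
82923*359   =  29769357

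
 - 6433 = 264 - 6697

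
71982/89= 808 + 70/89 = 808.79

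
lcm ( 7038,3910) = 35190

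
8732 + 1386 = 10118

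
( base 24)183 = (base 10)771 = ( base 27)11f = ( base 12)543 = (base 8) 1403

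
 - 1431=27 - 1458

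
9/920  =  9/920 = 0.01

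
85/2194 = 85/2194 = 0.04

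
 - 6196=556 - 6752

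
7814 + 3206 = 11020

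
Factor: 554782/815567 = 2^1*29^( - 1 ) * 241^1*1151^1*28123^(-1)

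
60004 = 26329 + 33675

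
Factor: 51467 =13^1*37^1*107^1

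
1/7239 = 1/7239=0.00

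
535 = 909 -374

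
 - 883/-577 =1 + 306/577 = 1.53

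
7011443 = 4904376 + 2107067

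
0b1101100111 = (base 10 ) 871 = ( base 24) 1C7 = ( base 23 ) 1ek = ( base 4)31213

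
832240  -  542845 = 289395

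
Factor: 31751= 31751^1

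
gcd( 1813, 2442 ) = 37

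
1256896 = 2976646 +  - 1719750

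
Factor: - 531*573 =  - 304263 = - 3^3*59^1*191^1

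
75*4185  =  313875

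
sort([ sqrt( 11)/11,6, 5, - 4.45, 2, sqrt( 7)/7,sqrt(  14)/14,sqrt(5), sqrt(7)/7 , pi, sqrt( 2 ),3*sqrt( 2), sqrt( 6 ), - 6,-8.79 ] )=[ - 8.79,-6, - 4.45, sqrt(14)/14, sqrt ( 11)/11 , sqrt (7)/7, sqrt( 7)/7, sqrt(2 ), 2,sqrt ( 5 ),sqrt(6), pi, 3*sqrt( 2),5 , 6 ] 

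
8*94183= 753464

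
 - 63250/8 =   -  7907  +  3/4 =- 7906.25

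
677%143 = 105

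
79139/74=79139/74 = 1069.45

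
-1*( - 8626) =8626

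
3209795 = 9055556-5845761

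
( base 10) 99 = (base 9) 120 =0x63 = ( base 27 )3i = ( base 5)344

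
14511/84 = 691/4 = 172.75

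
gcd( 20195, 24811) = 577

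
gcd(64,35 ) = 1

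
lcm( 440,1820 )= 40040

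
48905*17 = 831385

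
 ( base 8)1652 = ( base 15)428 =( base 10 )938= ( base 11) 783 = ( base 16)3AA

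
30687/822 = 10229/274= 37.33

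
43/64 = 43/64 = 0.67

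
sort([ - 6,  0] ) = [-6,0]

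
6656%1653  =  44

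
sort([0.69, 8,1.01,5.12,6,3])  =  [ 0.69,1.01,3, 5.12,6,8] 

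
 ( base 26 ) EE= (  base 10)378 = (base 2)101111010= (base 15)1a3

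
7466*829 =6189314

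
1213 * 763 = 925519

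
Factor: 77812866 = 2^1*3^3*19^1*149^1 * 509^1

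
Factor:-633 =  - 3^1 * 211^1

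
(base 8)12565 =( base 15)1963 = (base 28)705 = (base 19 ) F42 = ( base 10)5493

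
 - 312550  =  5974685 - 6287235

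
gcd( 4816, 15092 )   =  28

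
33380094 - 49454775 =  - 16074681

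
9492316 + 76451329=85943645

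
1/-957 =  - 1/957 = -  0.00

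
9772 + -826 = 8946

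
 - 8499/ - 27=314+7/9 = 314.78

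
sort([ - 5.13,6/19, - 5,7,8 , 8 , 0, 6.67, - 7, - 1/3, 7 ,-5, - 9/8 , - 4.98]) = [ - 7, - 5.13,-5,-5, - 4.98, - 9/8, - 1/3, 0,  6/19, 6.67,7,7,8 , 8]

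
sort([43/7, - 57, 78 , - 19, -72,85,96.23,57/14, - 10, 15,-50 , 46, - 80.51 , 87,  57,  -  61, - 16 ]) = [ - 80.51, - 72, - 61,-57,-50, - 19, - 16, - 10, 57/14,43/7 , 15 , 46,57,78,  85 , 87,96.23 ]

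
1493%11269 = 1493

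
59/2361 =59/2361 = 0.02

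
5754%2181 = 1392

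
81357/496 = 164 + 13/496 = 164.03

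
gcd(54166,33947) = 1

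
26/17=1 + 9/17 = 1.53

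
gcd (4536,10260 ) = 108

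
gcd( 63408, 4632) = 24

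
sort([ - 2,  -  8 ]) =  [ - 8, - 2]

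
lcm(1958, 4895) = 9790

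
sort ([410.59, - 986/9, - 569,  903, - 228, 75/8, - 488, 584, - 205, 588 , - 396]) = [ - 569, - 488, - 396 , - 228,-205,  -  986/9, 75/8,  410.59,  584,588 , 903] 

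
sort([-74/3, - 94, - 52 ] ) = [ - 94, - 52, - 74/3 ]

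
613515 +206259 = 819774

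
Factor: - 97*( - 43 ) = 43^1*97^1  =  4171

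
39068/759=39068/759 = 51.47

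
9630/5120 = 963/512 = 1.88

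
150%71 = 8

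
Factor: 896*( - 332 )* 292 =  - 2^11*7^1 * 73^1*83^1 = -86861824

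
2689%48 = 1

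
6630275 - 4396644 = 2233631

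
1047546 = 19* 55134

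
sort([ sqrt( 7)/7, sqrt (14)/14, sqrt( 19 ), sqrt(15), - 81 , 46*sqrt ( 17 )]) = [ - 81, sqrt( 14) /14,sqrt( 7) /7, sqrt( 15 ),sqrt( 19 ),  46*sqrt(17 )]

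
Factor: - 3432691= - 17^1*201923^1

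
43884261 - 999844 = 42884417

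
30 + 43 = 73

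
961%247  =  220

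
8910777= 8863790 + 46987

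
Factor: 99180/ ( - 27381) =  - 33060/9127=-2^2*3^1*5^1*19^1*29^1*9127^( - 1 ) 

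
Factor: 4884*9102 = 44454168 = 2^3*3^2 * 11^1*37^2*41^1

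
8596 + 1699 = 10295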